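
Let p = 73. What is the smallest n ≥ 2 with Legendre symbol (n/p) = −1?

5

(2/73) = +1, so 2 is a residue.
(3/73) = +1, so 3 is a residue.
(4/73) = +1, so 4 is a residue.
(5/73) = −1, so 5 is the smallest positive non-residue mod 73.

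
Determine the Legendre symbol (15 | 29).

-1

Euler's criterion: (15/29) ≡ 15^14 (mod 29).
15^2 ≡ 22 (mod 29)
15^4 ≡ 20 (mod 29)
15^8 ≡ 23 (mod 29)
15^14 = 15^(8+4+2) ≡ 28 (mod 29).
Result is 28 ≡ −1, so (15/29) = −1.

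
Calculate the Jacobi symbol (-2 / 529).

1

First reduce: -2 ≡ 527 (mod 529).
Reciprocity: 527 ≡ 3 and 529 ≡ 1 (mod 4), so (527/529) = +(529/527).
Reduce top mod 527: now compute (2/527).
Pull out 2: since 527 ≡ 7 (mod 8), (2/527) = +1.
Reached (1/527) = 1. Collecting the sign flips along the way, the symbol is +1.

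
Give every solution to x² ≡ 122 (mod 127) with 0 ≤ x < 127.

54, 73

Since 127 ≡ 3 (mod 4), a square root of 122 is 122^((127+1)/4) = 122^32 mod 127.
Repeated squaring: 122^2≡25, 122^4≡117, 122^8≡100, 122^16≡94, 122^32≡73 (mod 127).
122^32 = 122^(32) ≡ 73 (mod 127).
Check: 73² = 5329 ≡ 122 (mod 127). The two roots are 54 and 73.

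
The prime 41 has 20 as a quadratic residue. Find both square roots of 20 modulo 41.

15, 26

41 ≡ 1 (mod 4), so we find a root by search.
Trying successive values, 15² = 225 ≡ 20 (mod 41). The other root is 41 − 15 = 26.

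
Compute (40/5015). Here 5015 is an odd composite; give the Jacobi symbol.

Pull out 2^3: since 5015 ≡ 7 (mod 8), (2/5015) = +1, so (2/5015)^3 = +1.
Reciprocity: 5 ≡ 1 and 5015 ≡ 3 (mod 4), so (5/5015) = +(5015/5).
Reduce top mod 5: now compute (0/5).
Top reduces to 0: gcd > 1, so the symbol is 0.

0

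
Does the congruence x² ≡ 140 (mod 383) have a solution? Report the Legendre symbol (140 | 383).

-1

Pull out 2^2: since 383 ≡ 7 (mod 8), (2/383) = +1, so (2/383)^2 = +1.
Reciprocity: 35 ≡ 3 and 383 ≡ 3 (mod 4), so (35/383) = −(383/35).
Reduce top mod 35: now compute (33/35).
Reciprocity: 33 ≡ 1 and 35 ≡ 3 (mod 4), so (33/35) = +(35/33).
Reduce top mod 33: now compute (2/33).
Pull out 2: since 33 ≡ 1 (mod 8), (2/33) = +1.
Reached (1/33) = 1. Collecting the sign flips along the way, the symbol is -1.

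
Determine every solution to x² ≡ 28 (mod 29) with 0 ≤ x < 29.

29 ≡ 1 (mod 4), so we find a root by search.
Trying successive values, 12² = 144 ≡ 28 (mod 29). The other root is 29 − 12 = 17.

12, 17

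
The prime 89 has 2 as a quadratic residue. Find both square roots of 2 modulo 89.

89 ≡ 1 (mod 4), so we find a root by search.
Trying successive values, 25² = 625 ≡ 2 (mod 89). The other root is 89 − 25 = 64.

25, 64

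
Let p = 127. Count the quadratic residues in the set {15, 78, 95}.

(15/127) = +1 → QR.
(78/127) = -1 → non-residue.
(95/127) = -1 → non-residue.
Total quadratic residues among the 3: 1.

1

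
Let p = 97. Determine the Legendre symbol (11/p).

Reciprocity: 11 ≡ 3 and 97 ≡ 1 (mod 4), so (11/97) = +(97/11).
Reduce top mod 11: now compute (9/11).
Reciprocity: 9 ≡ 1 and 11 ≡ 3 (mod 4), so (9/11) = +(11/9).
Reduce top mod 9: now compute (2/9).
Pull out 2: since 9 ≡ 1 (mod 8), (2/9) = +1.
Reached (1/9) = 1. Collecting the sign flips along the way, the symbol is +1.

1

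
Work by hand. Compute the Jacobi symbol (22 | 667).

Pull out 2: since 667 ≡ 3 (mod 8), (2/667) = -1.
Reciprocity: 11 ≡ 3 and 667 ≡ 3 (mod 4), so (11/667) = −(667/11).
Reduce top mod 11: now compute (7/11).
Reciprocity: 7 ≡ 3 and 11 ≡ 3 (mod 4), so (7/11) = −(11/7).
Reduce top mod 7: now compute (4/7).
Pull out 2^2: since 7 ≡ 7 (mod 8), (2/7) = +1, so (2/7)^2 = +1.
Reached (1/7) = 1. Collecting the sign flips along the way, the symbol is -1.

-1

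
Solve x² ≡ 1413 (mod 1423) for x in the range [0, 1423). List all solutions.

331, 1092

Since 1423 ≡ 3 (mod 4), a square root of 1413 is 1413^((1423+1)/4) = 1413^356 mod 1423.
Repeated squaring: 1413^2≡100, 1413^4≡39, 1413^8≡98, 1413^16≡1066, 1413^32≡802, 1413^64≡8, 1413^128≡64, 1413^256≡1250 (mod 1423).
1413^356 = 1413^(256+64+32+4) ≡ 331 (mod 1423).
Check: 331² = 109561 ≡ 1413 (mod 1423). The two roots are 331 and 1092.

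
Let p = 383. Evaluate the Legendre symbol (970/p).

1

Euler's criterion: (970/383) ≡ 204^191 (mod 383).
204^2 ≡ 252 (mod 383)
204^4 ≡ 309 (mod 383)
204^8 ≡ 114 (mod 383)
204^16 ≡ 357 (mod 383)
204^32 ≡ 293 (mod 383)
204^64 ≡ 57 (mod 383)
204^128 ≡ 185 (mod 383)
204^191 = 204^(128+32+16+8+4+2+1) ≡ 1 (mod 383).
Result is 1, so (970/383) = 1.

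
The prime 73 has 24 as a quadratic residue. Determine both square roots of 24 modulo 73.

73 ≡ 1 (mod 4), so we find a root by search.
Trying successive values, 30² = 900 ≡ 24 (mod 73). The other root is 73 − 30 = 43.

30, 43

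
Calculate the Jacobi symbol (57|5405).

-1

Reciprocity: 57 ≡ 1 and 5405 ≡ 1 (mod 4), so (57/5405) = +(5405/57).
Reduce top mod 57: now compute (47/57).
Reciprocity: 47 ≡ 3 and 57 ≡ 1 (mod 4), so (47/57) = +(57/47).
Reduce top mod 47: now compute (10/47).
Pull out 2: since 47 ≡ 7 (mod 8), (2/47) = +1.
Reciprocity: 5 ≡ 1 and 47 ≡ 3 (mod 4), so (5/47) = +(47/5).
Reduce top mod 5: now compute (2/5).
Pull out 2: since 5 ≡ 5 (mod 8), (2/5) = -1.
Reached (1/5) = 1. Collecting the sign flips along the way, the symbol is -1.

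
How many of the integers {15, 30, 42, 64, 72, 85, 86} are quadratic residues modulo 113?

(15/113) = +1 → QR.
(30/113) = +1 → QR.
(42/113) = -1 → non-residue.
(64/113) = +1 → QR.
(72/113) = +1 → QR.
(85/113) = +1 → QR.
(86/113) = -1 → non-residue.
Total quadratic residues among the 7: 5.

5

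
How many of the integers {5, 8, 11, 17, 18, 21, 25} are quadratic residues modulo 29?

(5/29) = +1 → QR.
(8/29) = -1 → non-residue.
(11/29) = -1 → non-residue.
(17/29) = -1 → non-residue.
(18/29) = -1 → non-residue.
(21/29) = -1 → non-residue.
(25/29) = +1 → QR.
Total quadratic residues among the 7: 2.

2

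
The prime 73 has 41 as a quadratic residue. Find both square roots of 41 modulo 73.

73 ≡ 1 (mod 4), so we find a root by search.
Trying successive values, 25² = 625 ≡ 41 (mod 73). The other root is 73 − 25 = 48.

25, 48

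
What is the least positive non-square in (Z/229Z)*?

(2/229) = −1, so 2 is the smallest positive non-residue mod 229.

2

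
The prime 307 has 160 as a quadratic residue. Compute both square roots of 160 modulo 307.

62, 245

Since 307 ≡ 3 (mod 4), a square root of 160 is 160^((307+1)/4) = 160^77 mod 307.
Repeated squaring: 160^2≡119, 160^4≡39, 160^8≡293, 160^16≡196, 160^32≡41, 160^64≡146 (mod 307).
160^77 = 160^(64+8+4+1) ≡ 62 (mod 307).
Check: 62² = 3844 ≡ 160 (mod 307). The two roots are 62 and 245.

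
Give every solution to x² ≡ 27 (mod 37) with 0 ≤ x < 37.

8, 29

37 ≡ 1 (mod 4), so we find a root by search.
Trying successive values, 8² = 64 ≡ 27 (mod 37). The other root is 37 − 8 = 29.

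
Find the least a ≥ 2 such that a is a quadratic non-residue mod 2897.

3

(2/2897) = +1, so 2 is a residue.
(3/2897) = −1, so 3 is the smallest positive non-residue mod 2897.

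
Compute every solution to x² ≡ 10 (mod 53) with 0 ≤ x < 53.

13, 40

53 ≡ 1 (mod 4), so we find a root by search.
Trying successive values, 13² = 169 ≡ 10 (mod 53). The other root is 53 − 13 = 40.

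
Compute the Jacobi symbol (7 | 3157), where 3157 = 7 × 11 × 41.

0

Reciprocity: 7 ≡ 3 and 3157 ≡ 1 (mod 4), so (7/3157) = +(3157/7).
Reduce top mod 7: now compute (0/7).
Top reduces to 0: gcd > 1, so the symbol is 0.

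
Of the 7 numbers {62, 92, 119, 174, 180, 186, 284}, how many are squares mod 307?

3

(62/307) = +1 → QR.
(92/307) = -1 → non-residue.
(119/307) = +1 → QR.
(174/307) = -1 → non-residue.
(180/307) = -1 → non-residue.
(186/307) = -1 → non-residue.
(284/307) = +1 → QR.
Total quadratic residues among the 7: 3.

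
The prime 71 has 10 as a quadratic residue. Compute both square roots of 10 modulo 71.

9, 62

Since 71 ≡ 3 (mod 4), a square root of 10 is 10^((71+1)/4) = 10^18 mod 71.
Repeated squaring: 10^2≡29, 10^4≡60, 10^8≡50, 10^16≡15 (mod 71).
10^18 = 10^(16+2) ≡ 9 (mod 71).
Check: 9² = 81 ≡ 10 (mod 71). The two roots are 9 and 62.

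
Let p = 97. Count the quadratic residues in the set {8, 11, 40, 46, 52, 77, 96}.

(8/97) = +1 → QR.
(11/97) = +1 → QR.
(40/97) = -1 → non-residue.
(46/97) = -1 → non-residue.
(52/97) = -1 → non-residue.
(77/97) = -1 → non-residue.
(96/97) = +1 → QR.
Total quadratic residues among the 7: 3.

3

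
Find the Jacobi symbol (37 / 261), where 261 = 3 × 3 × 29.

Reciprocity: 37 ≡ 1 and 261 ≡ 1 (mod 4), so (37/261) = +(261/37).
Reduce top mod 37: now compute (2/37).
Pull out 2: since 37 ≡ 5 (mod 8), (2/37) = -1.
Reached (1/37) = 1. Collecting the sign flips along the way, the symbol is -1.

-1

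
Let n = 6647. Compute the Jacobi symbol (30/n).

Pull out 2: since 6647 ≡ 7 (mod 8), (2/6647) = +1.
Reciprocity: 15 ≡ 3 and 6647 ≡ 3 (mod 4), so (15/6647) = −(6647/15).
Reduce top mod 15: now compute (2/15).
Pull out 2: since 15 ≡ 7 (mod 8), (2/15) = +1.
Reached (1/15) = 1. Collecting the sign flips along the way, the symbol is -1.

-1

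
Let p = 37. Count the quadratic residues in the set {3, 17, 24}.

(3/37) = +1 → QR.
(17/37) = -1 → non-residue.
(24/37) = -1 → non-residue.
Total quadratic residues among the 3: 1.

1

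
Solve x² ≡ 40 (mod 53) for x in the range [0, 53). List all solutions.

53 ≡ 1 (mod 4), so we find a root by search.
Trying successive values, 26² = 676 ≡ 40 (mod 53). The other root is 53 − 26 = 27.

26, 27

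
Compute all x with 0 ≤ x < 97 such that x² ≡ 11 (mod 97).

37, 60

97 ≡ 1 (mod 4), so we find a root by search.
Trying successive values, 37² = 1369 ≡ 11 (mod 97). The other root is 97 − 37 = 60.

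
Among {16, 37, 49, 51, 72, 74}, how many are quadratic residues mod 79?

4

(16/79) = +1 → QR.
(37/79) = -1 → non-residue.
(49/79) = +1 → QR.
(51/79) = +1 → QR.
(72/79) = +1 → QR.
(74/79) = -1 → non-residue.
Total quadratic residues among the 6: 4.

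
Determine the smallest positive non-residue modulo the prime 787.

2

(2/787) = −1, so 2 is the smallest positive non-residue mod 787.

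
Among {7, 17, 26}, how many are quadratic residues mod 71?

(7/71) = -1 → non-residue.
(17/71) = -1 → non-residue.
(26/71) = -1 → non-residue.
Total quadratic residues among the 3: 0.

0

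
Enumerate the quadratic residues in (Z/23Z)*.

Square k = 1,…,11 (k and 23−k give the same square):
1²=1, 2²=4, 3²=9, 4²=16, 5²≡2, 6²≡13, 7²≡3, 8²≡18, 9²≡12, 10²≡8, 11²≡6 (mod 23).
So the quadratic residues mod 23 are {1, 2, 3, 4, 6, 8, 9, 12, 13, 16, 18}.

1,2,3,4,6,8,9,12,13,16,18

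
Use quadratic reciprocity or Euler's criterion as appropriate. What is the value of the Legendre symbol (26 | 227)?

Euler's criterion: (26/227) ≡ 26^113 (mod 227).
26^2 ≡ 222 (mod 227)
26^4 ≡ 25 (mod 227)
26^8 ≡ 171 (mod 227)
26^16 ≡ 185 (mod 227)
26^32 ≡ 175 (mod 227)
26^64 ≡ 207 (mod 227)
26^113 = 26^(64+32+16+1) ≡ 1 (mod 227).
Result is 1, so (26/227) = 1.

1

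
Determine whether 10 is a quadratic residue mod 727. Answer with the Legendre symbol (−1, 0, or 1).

-1

Euler's criterion: (10/727) ≡ 10^363 (mod 727).
10^2 ≡ 100 (mod 727)
10^4 ≡ 549 (mod 727)
10^8 ≡ 423 (mod 727)
10^16 ≡ 87 (mod 727)
10^32 ≡ 299 (mod 727)
10^64 ≡ 707 (mod 727)
10^128 ≡ 400 (mod 727)
10^256 ≡ 60 (mod 727)
10^363 = 10^(256+64+32+8+2+1) ≡ 726 (mod 727).
Result is 726 ≡ −1, so (10/727) = −1.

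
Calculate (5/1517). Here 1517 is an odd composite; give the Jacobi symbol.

Reciprocity: 5 ≡ 1 and 1517 ≡ 1 (mod 4), so (5/1517) = +(1517/5).
Reduce top mod 5: now compute (2/5).
Pull out 2: since 5 ≡ 5 (mod 8), (2/5) = -1.
Reached (1/5) = 1. Collecting the sign flips along the way, the symbol is -1.

-1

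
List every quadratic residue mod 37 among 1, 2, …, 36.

Square k = 1,…,18 (k and 37−k give the same square):
1²=1, 2²=4, 3²=9, 4²=16, 5²=25, 6²=36, 7²≡12, 8²≡27, 9²≡7, 10²≡26, 11²≡10, 12²≡33, 13²≡21, 14²≡11, 15²≡3, 16²≡34, 17²≡30, 18²≡28 (mod 37).
So the quadratic residues mod 37 are {1, 3, 4, 7, 9, 10, 11, 12, 16, 21, 25, 26, 27, 28, 30, 33, 34, 36}.

1,3,4,7,9,10,11,12,16,21,25,26,27,28,30,33,34,36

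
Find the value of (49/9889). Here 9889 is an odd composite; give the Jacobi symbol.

Reciprocity: 49 ≡ 1 and 9889 ≡ 1 (mod 4), so (49/9889) = +(9889/49).
Reduce top mod 49: now compute (40/49).
Pull out 2^3: since 49 ≡ 1 (mod 8), (2/49) = +1, so (2/49)^3 = +1.
Reciprocity: 5 ≡ 1 and 49 ≡ 1 (mod 4), so (5/49) = +(49/5).
Reduce top mod 5: now compute (4/5).
Pull out 2^2: since 5 ≡ 5 (mod 8), (2/5) = -1, so (2/5)^2 = +1.
Reached (1/5) = 1. Collecting the sign flips along the way, the symbol is +1.

1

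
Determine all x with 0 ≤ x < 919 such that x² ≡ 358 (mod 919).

Since 919 ≡ 3 (mod 4), a square root of 358 is 358^((919+1)/4) = 358^230 mod 919.
Repeated squaring: 358^2≡423, 358^4≡643, 358^8≡818, 358^16≡92, 358^32≡193, 358^64≡489, 358^128≡181 (mod 919).
358^230 = 358^(128+64+32+4+2) ≡ 130 (mod 919).
Check: 130² = 16900 ≡ 358 (mod 919). The two roots are 130 and 789.

130, 789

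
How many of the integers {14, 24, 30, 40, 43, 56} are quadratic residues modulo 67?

(14/67) = +1 → QR.
(24/67) = +1 → QR.
(30/67) = -1 → non-residue.
(40/67) = +1 → QR.
(43/67) = -1 → non-residue.
(56/67) = +1 → QR.
Total quadratic residues among the 6: 4.

4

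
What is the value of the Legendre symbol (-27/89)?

-1

First reduce: -27 ≡ 62 (mod 89).
Pull out 2: since 89 ≡ 1 (mod 8), (2/89) = +1.
Reciprocity: 31 ≡ 3 and 89 ≡ 1 (mod 4), so (31/89) = +(89/31).
Reduce top mod 31: now compute (27/31).
Reciprocity: 27 ≡ 3 and 31 ≡ 3 (mod 4), so (27/31) = −(31/27).
Reduce top mod 27: now compute (4/27).
Pull out 2^2: since 27 ≡ 3 (mod 8), (2/27) = -1, so (2/27)^2 = +1.
Reached (1/27) = 1. Collecting the sign flips along the way, the symbol is -1.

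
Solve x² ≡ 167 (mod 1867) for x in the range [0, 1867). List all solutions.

751, 1116

Since 1867 ≡ 3 (mod 4), a square root of 167 is 167^((1867+1)/4) = 167^467 mod 1867.
Repeated squaring: 167^2≡1751, 167^4≡387, 167^8≡409, 167^16≡1118, 167^32≡901, 167^64≡1523, 167^128≡715, 167^256≡1534 (mod 1867).
167^467 = 167^(256+128+64+16+2+1) ≡ 751 (mod 1867).
Check: 751² = 564001 ≡ 167 (mod 1867). The two roots are 751 and 1116.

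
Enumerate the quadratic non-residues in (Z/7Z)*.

3 5 6

Square k = 1,…,3 (k and 7−k give the same square):
1²=1, 2²=4, 3²≡2 (mod 7).
The residues are {1, 2, 4}; the non-residues are the remaining 3 nonzero classes.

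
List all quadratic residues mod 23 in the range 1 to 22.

1, 2, 3, 4, 6, 8, 9, 12, 13, 16, 18

Square k = 1,…,11 (k and 23−k give the same square):
1²=1, 2²=4, 3²=9, 4²=16, 5²≡2, 6²≡13, 7²≡3, 8²≡18, 9²≡12, 10²≡8, 11²≡6 (mod 23).
So the quadratic residues mod 23 are {1, 2, 3, 4, 6, 8, 9, 12, 13, 16, 18}.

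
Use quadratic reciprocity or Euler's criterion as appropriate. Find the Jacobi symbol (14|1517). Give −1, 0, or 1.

1

Pull out 2: since 1517 ≡ 5 (mod 8), (2/1517) = -1.
Reciprocity: 7 ≡ 3 and 1517 ≡ 1 (mod 4), so (7/1517) = +(1517/7).
Reduce top mod 7: now compute (5/7).
Reciprocity: 5 ≡ 1 and 7 ≡ 3 (mod 4), so (5/7) = +(7/5).
Reduce top mod 5: now compute (2/5).
Pull out 2: since 5 ≡ 5 (mod 8), (2/5) = -1.
Reached (1/5) = 1. Collecting the sign flips along the way, the symbol is +1.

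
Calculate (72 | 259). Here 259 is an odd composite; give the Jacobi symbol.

Pull out 2^3: since 259 ≡ 3 (mod 8), (2/259) = -1, so (2/259)^3 = -1.
Reciprocity: 9 ≡ 1 and 259 ≡ 3 (mod 4), so (9/259) = +(259/9).
Reduce top mod 9: now compute (7/9).
Reciprocity: 7 ≡ 3 and 9 ≡ 1 (mod 4), so (7/9) = +(9/7).
Reduce top mod 7: now compute (2/7).
Pull out 2: since 7 ≡ 7 (mod 8), (2/7) = +1.
Reached (1/7) = 1. Collecting the sign flips along the way, the symbol is -1.

-1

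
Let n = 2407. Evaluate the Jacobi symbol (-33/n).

First reduce: -33 ≡ 2374 (mod 2407).
Pull out 2: since 2407 ≡ 7 (mod 8), (2/2407) = +1.
Reciprocity: 1187 ≡ 3 and 2407 ≡ 3 (mod 4), so (1187/2407) = −(2407/1187).
Reduce top mod 1187: now compute (33/1187).
Reciprocity: 33 ≡ 1 and 1187 ≡ 3 (mod 4), so (33/1187) = +(1187/33).
Reduce top mod 33: now compute (32/33).
Pull out 2^5: since 33 ≡ 1 (mod 8), (2/33) = +1, so (2/33)^5 = +1.
Reached (1/33) = 1. Collecting the sign flips along the way, the symbol is -1.

-1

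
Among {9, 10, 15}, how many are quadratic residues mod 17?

(9/17) = +1 → QR.
(10/17) = -1 → non-residue.
(15/17) = +1 → QR.
Total quadratic residues among the 3: 2.

2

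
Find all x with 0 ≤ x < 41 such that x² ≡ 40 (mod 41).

9, 32

41 ≡ 1 (mod 4), so we find a root by search.
Trying successive values, 9² = 81 ≡ 40 (mod 41). The other root is 41 − 9 = 32.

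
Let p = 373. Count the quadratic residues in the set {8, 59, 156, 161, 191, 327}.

3

(8/373) = -1 → non-residue.
(59/373) = +1 → QR.
(156/373) = +1 → QR.
(161/373) = -1 → non-residue.
(191/373) = -1 → non-residue.
(327/373) = +1 → QR.
Total quadratic residues among the 6: 3.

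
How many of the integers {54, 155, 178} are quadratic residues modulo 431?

1

(54/431) = +1 → QR.
(155/431) = -1 → non-residue.
(178/431) = -1 → non-residue.
Total quadratic residues among the 3: 1.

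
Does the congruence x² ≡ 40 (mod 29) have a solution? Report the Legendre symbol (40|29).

First reduce: 40 ≡ 11 (mod 29).
Reciprocity: 11 ≡ 3 and 29 ≡ 1 (mod 4), so (11/29) = +(29/11).
Reduce top mod 11: now compute (7/11).
Reciprocity: 7 ≡ 3 and 11 ≡ 3 (mod 4), so (7/11) = −(11/7).
Reduce top mod 7: now compute (4/7).
Pull out 2^2: since 7 ≡ 7 (mod 8), (2/7) = +1, so (2/7)^2 = +1.
Reached (1/7) = 1. Collecting the sign flips along the way, the symbol is -1.

-1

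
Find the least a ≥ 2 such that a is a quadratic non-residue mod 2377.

(2/2377) = +1, so 2 is a residue.
(3/2377) = +1, so 3 is a residue.
(4/2377) = +1, so 4 is a residue.
(5/2377) = −1, so 5 is the smallest positive non-residue mod 2377.

5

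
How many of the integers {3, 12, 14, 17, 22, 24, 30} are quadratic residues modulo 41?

(3/41) = -1 → non-residue.
(12/41) = -1 → non-residue.
(14/41) = -1 → non-residue.
(17/41) = -1 → non-residue.
(22/41) = -1 → non-residue.
(24/41) = -1 → non-residue.
(30/41) = -1 → non-residue.
Total quadratic residues among the 7: 0.

0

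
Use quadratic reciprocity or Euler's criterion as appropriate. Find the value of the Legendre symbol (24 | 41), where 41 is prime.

Euler's criterion: (24/41) ≡ 24^20 (mod 41).
24^2 ≡ 2 (mod 41)
24^4 ≡ 4 (mod 41)
24^8 ≡ 16 (mod 41)
24^16 ≡ 10 (mod 41)
24^20 = 24^(16+4) ≡ 40 (mod 41).
Result is 40 ≡ −1, so (24/41) = −1.

-1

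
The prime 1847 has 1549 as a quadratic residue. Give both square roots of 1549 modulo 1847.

Since 1847 ≡ 3 (mod 4), a square root of 1549 is 1549^((1847+1)/4) = 1549^462 mod 1847.
Repeated squaring: 1549^2≡148, 1549^4≡1587, 1549^8≡1108, 1549^16≡1256, 1549^32≡198, 1549^64≡417, 1549^128≡271, 1549^256≡1408 (mod 1847).
1549^462 = 1549^(256+128+64+8+4+2) ≡ 1597 (mod 1847).
Check: 1597² = 2550409 ≡ 1549 (mod 1847). The two roots are 250 and 1597.

250, 1597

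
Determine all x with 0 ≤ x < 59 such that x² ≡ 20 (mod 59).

16, 43

Since 59 ≡ 3 (mod 4), a square root of 20 is 20^((59+1)/4) = 20^15 mod 59.
Repeated squaring: 20^2≡46, 20^4≡51, 20^8≡5 (mod 59).
20^15 = 20^(8+4+2+1) ≡ 16 (mod 59).
Check: 16² = 256 ≡ 20 (mod 59). The two roots are 16 and 43.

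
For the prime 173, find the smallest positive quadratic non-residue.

(2/173) = −1, so 2 is the smallest positive non-residue mod 173.

2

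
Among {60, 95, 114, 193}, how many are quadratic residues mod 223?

1

(60/223) = +1 → QR.
(95/223) = -1 → non-residue.
(114/223) = -1 → non-residue.
(193/223) = -1 → non-residue.
Total quadratic residues among the 4: 1.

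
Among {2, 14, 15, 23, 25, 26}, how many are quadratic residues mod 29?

(2/29) = -1 → non-residue.
(14/29) = -1 → non-residue.
(15/29) = -1 → non-residue.
(23/29) = +1 → QR.
(25/29) = +1 → QR.
(26/29) = -1 → non-residue.
Total quadratic residues among the 6: 2.

2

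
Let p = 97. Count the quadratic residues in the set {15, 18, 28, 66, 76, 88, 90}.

3

(15/97) = -1 → non-residue.
(18/97) = +1 → QR.
(28/97) = -1 → non-residue.
(66/97) = +1 → QR.
(76/97) = -1 → non-residue.
(88/97) = +1 → QR.
(90/97) = -1 → non-residue.
Total quadratic residues among the 7: 3.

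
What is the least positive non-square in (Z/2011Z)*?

(2/2011) = −1, so 2 is the smallest positive non-residue mod 2011.

2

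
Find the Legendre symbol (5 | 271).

1

Reciprocity: 5 ≡ 1 and 271 ≡ 3 (mod 4), so (5/271) = +(271/5).
Reduce top mod 5: now compute (1/5).
Reached (1/5) = 1. Collecting the sign flips along the way, the symbol is +1.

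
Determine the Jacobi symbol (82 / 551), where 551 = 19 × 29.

1

Pull out 2: since 551 ≡ 7 (mod 8), (2/551) = +1.
Reciprocity: 41 ≡ 1 and 551 ≡ 3 (mod 4), so (41/551) = +(551/41).
Reduce top mod 41: now compute (18/41).
Pull out 2: since 41 ≡ 1 (mod 8), (2/41) = +1.
Reciprocity: 9 ≡ 1 and 41 ≡ 1 (mod 4), so (9/41) = +(41/9).
Reduce top mod 9: now compute (5/9).
Reciprocity: 5 ≡ 1 and 9 ≡ 1 (mod 4), so (5/9) = +(9/5).
Reduce top mod 5: now compute (4/5).
Pull out 2^2: since 5 ≡ 5 (mod 8), (2/5) = -1, so (2/5)^2 = +1.
Reached (1/5) = 1. Collecting the sign flips along the way, the symbol is +1.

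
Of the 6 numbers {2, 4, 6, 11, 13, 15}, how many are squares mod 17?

(2/17) = +1 → QR.
(4/17) = +1 → QR.
(6/17) = -1 → non-residue.
(11/17) = -1 → non-residue.
(13/17) = +1 → QR.
(15/17) = +1 → QR.
Total quadratic residues among the 6: 4.

4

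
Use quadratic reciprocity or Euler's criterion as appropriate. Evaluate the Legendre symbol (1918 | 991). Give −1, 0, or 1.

-1

Euler's criterion: (1918/991) ≡ 927^495 (mod 991).
927^2 ≡ 132 (mod 991)
927^4 ≡ 577 (mod 991)
927^8 ≡ 944 (mod 991)
927^16 ≡ 227 (mod 991)
927^32 ≡ 988 (mod 991)
927^64 ≡ 9 (mod 991)
927^128 ≡ 81 (mod 991)
927^256 ≡ 615 (mod 991)
927^495 = 927^(256+128+64+32+8+4+2+1) ≡ 990 (mod 991).
Result is 990 ≡ −1, so (1918/991) = −1.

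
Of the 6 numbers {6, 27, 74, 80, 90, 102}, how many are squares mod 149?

3

(6/149) = +1 → QR.
(27/149) = -1 → non-residue.
(74/149) = -1 → non-residue.
(80/149) = +1 → QR.
(90/149) = -1 → non-residue.
(102/149) = +1 → QR.
Total quadratic residues among the 6: 3.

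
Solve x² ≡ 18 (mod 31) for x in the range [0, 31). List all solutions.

Since 31 ≡ 3 (mod 4), a square root of 18 is 18^((31+1)/4) = 18^8 mod 31.
Repeated squaring: 18^2≡14, 18^4≡10, 18^8≡7 (mod 31).
18^8 = 18^(8) ≡ 7 (mod 31).
Check: 7² = 49 ≡ 18 (mod 31). The two roots are 7 and 24.

7, 24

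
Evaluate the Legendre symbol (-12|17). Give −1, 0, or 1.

-1

Euler's criterion: (-12/17) ≡ 5^8 (mod 17).
5^2 ≡ 8 (mod 17)
5^4 ≡ 13 (mod 17)
5^8 ≡ 16 (mod 17)
5^8 = 5^(8) ≡ 16 (mod 17).
Result is 16 ≡ −1, so (-12/17) = −1.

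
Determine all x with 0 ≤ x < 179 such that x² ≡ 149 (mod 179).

68, 111

Since 179 ≡ 3 (mod 4), a square root of 149 is 149^((179+1)/4) = 149^45 mod 179.
Repeated squaring: 149^2≡5, 149^4≡25, 149^8≡88, 149^16≡47, 149^32≡61 (mod 179).
149^45 = 149^(32+8+4+1) ≡ 68 (mod 179).
Check: 68² = 4624 ≡ 149 (mod 179). The two roots are 68 and 111.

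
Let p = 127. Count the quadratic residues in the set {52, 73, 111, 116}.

2

(52/127) = +1 → QR.
(73/127) = +1 → QR.
(111/127) = -1 → non-residue.
(116/127) = -1 → non-residue.
Total quadratic residues among the 4: 2.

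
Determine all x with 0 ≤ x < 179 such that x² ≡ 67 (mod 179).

70, 109

Since 179 ≡ 3 (mod 4), a square root of 67 is 67^((179+1)/4) = 67^45 mod 179.
Repeated squaring: 67^2≡14, 67^4≡17, 67^8≡110, 67^16≡107, 67^32≡172 (mod 179).
67^45 = 67^(32+8+4+1) ≡ 70 (mod 179).
Check: 70² = 4900 ≡ 67 (mod 179). The two roots are 70 and 109.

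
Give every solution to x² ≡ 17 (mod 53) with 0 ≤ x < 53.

21, 32

53 ≡ 1 (mod 4), so we find a root by search.
Trying successive values, 21² = 441 ≡ 17 (mod 53). The other root is 53 − 21 = 32.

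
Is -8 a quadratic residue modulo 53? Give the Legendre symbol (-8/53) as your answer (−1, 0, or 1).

First reduce: -8 ≡ 45 (mod 53).
Reciprocity: 45 ≡ 1 and 53 ≡ 1 (mod 4), so (45/53) = +(53/45).
Reduce top mod 45: now compute (8/45).
Pull out 2^3: since 45 ≡ 5 (mod 8), (2/45) = -1, so (2/45)^3 = -1.
Reached (1/45) = 1. Collecting the sign flips along the way, the symbol is -1.

-1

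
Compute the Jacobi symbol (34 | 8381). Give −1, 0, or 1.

Pull out 2: since 8381 ≡ 5 (mod 8), (2/8381) = -1.
Reciprocity: 17 ≡ 1 and 8381 ≡ 1 (mod 4), so (17/8381) = +(8381/17).
Reduce top mod 17: now compute (0/17).
Top reduces to 0: gcd > 1, so the symbol is 0.

0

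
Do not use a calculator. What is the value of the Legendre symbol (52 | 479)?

Euler's criterion: (52/479) ≡ 52^239 (mod 479).
52^2 ≡ 309 (mod 479)
52^4 ≡ 160 (mod 479)
52^8 ≡ 213 (mod 479)
52^16 ≡ 343 (mod 479)
52^32 ≡ 294 (mod 479)
52^64 ≡ 216 (mod 479)
52^128 ≡ 193 (mod 479)
52^239 = 52^(128+64+32+8+4+2+1) ≡ 478 (mod 479).
Result is 478 ≡ −1, so (52/479) = −1.

-1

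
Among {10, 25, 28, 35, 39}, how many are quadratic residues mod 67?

4

(10/67) = +1 → QR.
(25/67) = +1 → QR.
(28/67) = -1 → non-residue.
(35/67) = +1 → QR.
(39/67) = +1 → QR.
Total quadratic residues among the 5: 4.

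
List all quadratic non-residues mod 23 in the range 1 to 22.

5,7,10,11,14,15,17,19,20,21,22

Square k = 1,…,11 (k and 23−k give the same square):
1²=1, 2²=4, 3²=9, 4²=16, 5²≡2, 6²≡13, 7²≡3, 8²≡18, 9²≡12, 10²≡8, 11²≡6 (mod 23).
The residues are {1, 2, 3, 4, 6, 8, 9, 12, 13, 16, 18}; the non-residues are the remaining 11 nonzero classes.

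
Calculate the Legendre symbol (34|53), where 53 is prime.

-1

Euler's criterion: (34/53) ≡ 34^26 (mod 53).
34^2 ≡ 43 (mod 53)
34^4 ≡ 47 (mod 53)
34^8 ≡ 36 (mod 53)
34^16 ≡ 24 (mod 53)
34^26 = 34^(16+8+2) ≡ 52 (mod 53).
Result is 52 ≡ −1, so (34/53) = −1.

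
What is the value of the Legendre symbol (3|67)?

-1

Euler's criterion: (3/67) ≡ 3^33 (mod 67).
3^2 ≡ 9 (mod 67)
3^4 ≡ 14 (mod 67)
3^8 ≡ 62 (mod 67)
3^16 ≡ 25 (mod 67)
3^32 ≡ 22 (mod 67)
3^33 = 3^(32+1) ≡ 66 (mod 67).
Result is 66 ≡ −1, so (3/67) = −1.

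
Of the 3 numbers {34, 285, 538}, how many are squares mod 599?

3

(34/599) = +1 → QR.
(285/599) = +1 → QR.
(538/599) = +1 → QR.
Total quadratic residues among the 3: 3.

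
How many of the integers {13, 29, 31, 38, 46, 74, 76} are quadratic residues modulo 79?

5

(13/79) = +1 → QR.
(29/79) = -1 → non-residue.
(31/79) = +1 → QR.
(38/79) = +1 → QR.
(46/79) = +1 → QR.
(74/79) = -1 → non-residue.
(76/79) = +1 → QR.
Total quadratic residues among the 7: 5.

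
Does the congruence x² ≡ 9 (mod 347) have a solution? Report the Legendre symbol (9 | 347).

Reciprocity: 9 ≡ 1 and 347 ≡ 3 (mod 4), so (9/347) = +(347/9).
Reduce top mod 9: now compute (5/9).
Reciprocity: 5 ≡ 1 and 9 ≡ 1 (mod 4), so (5/9) = +(9/5).
Reduce top mod 5: now compute (4/5).
Pull out 2^2: since 5 ≡ 5 (mod 8), (2/5) = -1, so (2/5)^2 = +1.
Reached (1/5) = 1. Collecting the sign flips along the way, the symbol is +1.

1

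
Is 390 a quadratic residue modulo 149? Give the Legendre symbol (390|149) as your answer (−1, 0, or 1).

Euler's criterion: (390/149) ≡ 92^74 (mod 149).
92^2 ≡ 120 (mod 149)
92^4 ≡ 96 (mod 149)
92^8 ≡ 127 (mod 149)
92^16 ≡ 37 (mod 149)
92^32 ≡ 28 (mod 149)
92^64 ≡ 39 (mod 149)
92^74 = 92^(64+8+2) ≡ 148 (mod 149).
Result is 148 ≡ −1, so (390/149) = −1.

-1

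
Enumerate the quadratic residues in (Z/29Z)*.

Square k = 1,…,14 (k and 29−k give the same square):
1²=1, 2²=4, 3²=9, 4²=16, 5²=25, 6²≡7, 7²≡20, 8²≡6, 9²≡23, 10²≡13, 11²≡5, 12²≡28, 13²≡24, 14²≡22 (mod 29).
So the quadratic residues mod 29 are {1, 4, 5, 6, 7, 9, 13, 16, 20, 22, 23, 24, 25, 28}.

1 4 5 6 7 9 13 16 20 22 23 24 25 28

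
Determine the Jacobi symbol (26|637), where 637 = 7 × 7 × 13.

Pull out 2: since 637 ≡ 5 (mod 8), (2/637) = -1.
Reciprocity: 13 ≡ 1 and 637 ≡ 1 (mod 4), so (13/637) = +(637/13).
Reduce top mod 13: now compute (0/13).
Top reduces to 0: gcd > 1, so the symbol is 0.

0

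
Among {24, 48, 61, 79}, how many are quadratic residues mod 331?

2

(24/331) = +1 → QR.
(48/331) = -1 → non-residue.
(61/331) = -1 → non-residue.
(79/331) = +1 → QR.
Total quadratic residues among the 4: 2.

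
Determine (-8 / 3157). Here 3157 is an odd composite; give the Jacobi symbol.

First reduce: -8 ≡ 3149 (mod 3157).
Reciprocity: 3149 ≡ 1 and 3157 ≡ 1 (mod 4), so (3149/3157) = +(3157/3149).
Reduce top mod 3149: now compute (8/3149).
Pull out 2^3: since 3149 ≡ 5 (mod 8), (2/3149) = -1, so (2/3149)^3 = -1.
Reached (1/3149) = 1. Collecting the sign flips along the way, the symbol is -1.

-1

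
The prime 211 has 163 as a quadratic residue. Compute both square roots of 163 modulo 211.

95, 116

Since 211 ≡ 3 (mod 4), a square root of 163 is 163^((211+1)/4) = 163^53 mod 211.
Repeated squaring: 163^2≡194, 163^4≡78, 163^8≡176, 163^16≡170, 163^32≡204 (mod 211).
163^53 = 163^(32+16+4+1) ≡ 95 (mod 211).
Check: 95² = 9025 ≡ 163 (mod 211). The two roots are 95 and 116.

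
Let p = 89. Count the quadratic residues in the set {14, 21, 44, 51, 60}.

(14/89) = -1 → non-residue.
(21/89) = +1 → QR.
(44/89) = +1 → QR.
(51/89) = -1 → non-residue.
(60/89) = -1 → non-residue.
Total quadratic residues among the 5: 2.

2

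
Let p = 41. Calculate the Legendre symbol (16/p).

Euler's criterion: (16/41) ≡ 16^20 (mod 41).
16^2 ≡ 10 (mod 41)
16^4 ≡ 18 (mod 41)
16^8 ≡ 37 (mod 41)
16^16 ≡ 16 (mod 41)
16^20 = 16^(16+4) ≡ 1 (mod 41).
Result is 1, so (16/41) = 1.

1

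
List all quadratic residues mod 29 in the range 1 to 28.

Square k = 1,…,14 (k and 29−k give the same square):
1²=1, 2²=4, 3²=9, 4²=16, 5²=25, 6²≡7, 7²≡20, 8²≡6, 9²≡23, 10²≡13, 11²≡5, 12²≡28, 13²≡24, 14²≡22 (mod 29).
So the quadratic residues mod 29 are {1, 4, 5, 6, 7, 9, 13, 16, 20, 22, 23, 24, 25, 28}.

1, 4, 5, 6, 7, 9, 13, 16, 20, 22, 23, 24, 25, 28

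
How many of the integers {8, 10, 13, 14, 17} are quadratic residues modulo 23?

(8/23) = +1 → QR.
(10/23) = -1 → non-residue.
(13/23) = +1 → QR.
(14/23) = -1 → non-residue.
(17/23) = -1 → non-residue.
Total quadratic residues among the 5: 2.

2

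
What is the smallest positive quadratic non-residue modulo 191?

7

(2/191) = +1, so 2 is a residue.
(3/191) = +1, so 3 is a residue.
(4/191) = +1, so 4 is a residue.
(5/191) = +1, so 5 is a residue.
(6/191) = +1, so 6 is a residue.
(7/191) = −1, so 7 is the smallest positive non-residue mod 191.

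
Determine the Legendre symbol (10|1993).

Pull out 2: since 1993 ≡ 1 (mod 8), (2/1993) = +1.
Reciprocity: 5 ≡ 1 and 1993 ≡ 1 (mod 4), so (5/1993) = +(1993/5).
Reduce top mod 5: now compute (3/5).
Reciprocity: 3 ≡ 3 and 5 ≡ 1 (mod 4), so (3/5) = +(5/3).
Reduce top mod 3: now compute (2/3).
Pull out 2: since 3 ≡ 3 (mod 8), (2/3) = -1.
Reached (1/3) = 1. Collecting the sign flips along the way, the symbol is -1.

-1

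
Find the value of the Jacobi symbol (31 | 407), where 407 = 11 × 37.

-1

Reciprocity: 31 ≡ 3 and 407 ≡ 3 (mod 4), so (31/407) = −(407/31).
Reduce top mod 31: now compute (4/31).
Pull out 2^2: since 31 ≡ 7 (mod 8), (2/31) = +1, so (2/31)^2 = +1.
Reached (1/31) = 1. Collecting the sign flips along the way, the symbol is -1.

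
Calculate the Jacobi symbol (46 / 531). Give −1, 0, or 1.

Pull out 2: since 531 ≡ 3 (mod 8), (2/531) = -1.
Reciprocity: 23 ≡ 3 and 531 ≡ 3 (mod 4), so (23/531) = −(531/23).
Reduce top mod 23: now compute (2/23).
Pull out 2: since 23 ≡ 7 (mod 8), (2/23) = +1.
Reached (1/23) = 1. Collecting the sign flips along the way, the symbol is +1.

1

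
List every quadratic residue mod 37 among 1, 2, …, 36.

Square k = 1,…,18 (k and 37−k give the same square):
1²=1, 2²=4, 3²=9, 4²=16, 5²=25, 6²=36, 7²≡12, 8²≡27, 9²≡7, 10²≡26, 11²≡10, 12²≡33, 13²≡21, 14²≡11, 15²≡3, 16²≡34, 17²≡30, 18²≡28 (mod 37).
So the quadratic residues mod 37 are {1, 3, 4, 7, 9, 10, 11, 12, 16, 21, 25, 26, 27, 28, 30, 33, 34, 36}.

1,3,4,7,9,10,11,12,16,21,25,26,27,28,30,33,34,36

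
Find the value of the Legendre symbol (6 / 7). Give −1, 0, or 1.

-1

Euler's criterion: (6/7) ≡ 6^3 (mod 7).
6^2 ≡ 1 (mod 7)
6^3 = 6^(2+1) ≡ 6 (mod 7).
Result is 6 ≡ −1, so (6/7) = −1.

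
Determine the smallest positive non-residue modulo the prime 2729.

3

(2/2729) = +1, so 2 is a residue.
(3/2729) = −1, so 3 is the smallest positive non-residue mod 2729.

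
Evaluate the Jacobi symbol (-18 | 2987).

1

First reduce: -18 ≡ 2969 (mod 2987).
Reciprocity: 2969 ≡ 1 and 2987 ≡ 3 (mod 4), so (2969/2987) = +(2987/2969).
Reduce top mod 2969: now compute (18/2969).
Pull out 2: since 2969 ≡ 1 (mod 8), (2/2969) = +1.
Reciprocity: 9 ≡ 1 and 2969 ≡ 1 (mod 4), so (9/2969) = +(2969/9).
Reduce top mod 9: now compute (8/9).
Pull out 2^3: since 9 ≡ 1 (mod 8), (2/9) = +1, so (2/9)^3 = +1.
Reached (1/9) = 1. Collecting the sign flips along the way, the symbol is +1.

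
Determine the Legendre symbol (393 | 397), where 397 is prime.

1

Reciprocity: 393 ≡ 1 and 397 ≡ 1 (mod 4), so (393/397) = +(397/393).
Reduce top mod 393: now compute (4/393).
Pull out 2^2: since 393 ≡ 1 (mod 8), (2/393) = +1, so (2/393)^2 = +1.
Reached (1/393) = 1. Collecting the sign flips along the way, the symbol is +1.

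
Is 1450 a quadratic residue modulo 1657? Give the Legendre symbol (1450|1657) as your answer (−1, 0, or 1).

1

Pull out 2: since 1657 ≡ 1 (mod 8), (2/1657) = +1.
Reciprocity: 725 ≡ 1 and 1657 ≡ 1 (mod 4), so (725/1657) = +(1657/725).
Reduce top mod 725: now compute (207/725).
Reciprocity: 207 ≡ 3 and 725 ≡ 1 (mod 4), so (207/725) = +(725/207).
Reduce top mod 207: now compute (104/207).
Pull out 2^3: since 207 ≡ 7 (mod 8), (2/207) = +1, so (2/207)^3 = +1.
Reciprocity: 13 ≡ 1 and 207 ≡ 3 (mod 4), so (13/207) = +(207/13).
Reduce top mod 13: now compute (12/13).
Pull out 2^2: since 13 ≡ 5 (mod 8), (2/13) = -1, so (2/13)^2 = +1.
Reciprocity: 3 ≡ 3 and 13 ≡ 1 (mod 4), so (3/13) = +(13/3).
Reduce top mod 3: now compute (1/3).
Reached (1/3) = 1. Collecting the sign flips along the way, the symbol is +1.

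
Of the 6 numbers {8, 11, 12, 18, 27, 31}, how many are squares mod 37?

(8/37) = -1 → non-residue.
(11/37) = +1 → QR.
(12/37) = +1 → QR.
(18/37) = -1 → non-residue.
(27/37) = +1 → QR.
(31/37) = -1 → non-residue.
Total quadratic residues among the 6: 3.

3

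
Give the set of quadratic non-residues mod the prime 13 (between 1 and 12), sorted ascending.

2, 5, 6, 7, 8, 11

Square k = 1,…,6 (k and 13−k give the same square):
1²=1, 2²=4, 3²=9, 4²≡3, 5²≡12, 6²≡10 (mod 13).
The residues are {1, 3, 4, 9, 10, 12}; the non-residues are the remaining 6 nonzero classes.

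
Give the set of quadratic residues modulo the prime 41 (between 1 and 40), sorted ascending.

Square k = 1,…,20 (k and 41−k give the same square):
1²=1, 2²=4, 3²=9, 4²=16, 5²=25, 6²=36, 7²≡8, 8²≡23, 9²≡40, 10²≡18, 11²≡39, 12²≡21, 13²≡5, 14²≡32, 15²≡20, 16²≡10, 17²≡2, 18²≡37, 19²≡33, 20²≡31 (mod 41).
So the quadratic residues mod 41 are {1, 2, 4, 5, 8, 9, 10, 16, 18, 20, 21, 23, 25, 31, 32, 33, 36, 37, 39, 40}.

1,2,4,5,8,9,10,16,18,20,21,23,25,31,32,33,36,37,39,40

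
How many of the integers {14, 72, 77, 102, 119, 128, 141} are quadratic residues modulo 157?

(14/157) = +1 → QR.
(72/157) = -1 → non-residue.
(77/157) = -1 → non-residue.
(102/157) = -1 → non-residue.
(119/157) = -1 → non-residue.
(128/157) = -1 → non-residue.
(141/157) = +1 → QR.
Total quadratic residues among the 7: 2.

2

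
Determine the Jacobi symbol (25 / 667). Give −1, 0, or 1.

1

Reciprocity: 25 ≡ 1 and 667 ≡ 3 (mod 4), so (25/667) = +(667/25).
Reduce top mod 25: now compute (17/25).
Reciprocity: 17 ≡ 1 and 25 ≡ 1 (mod 4), so (17/25) = +(25/17).
Reduce top mod 17: now compute (8/17).
Pull out 2^3: since 17 ≡ 1 (mod 8), (2/17) = +1, so (2/17)^3 = +1.
Reached (1/17) = 1. Collecting the sign flips along the way, the symbol is +1.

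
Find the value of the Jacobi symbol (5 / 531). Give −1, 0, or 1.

Reciprocity: 5 ≡ 1 and 531 ≡ 3 (mod 4), so (5/531) = +(531/5).
Reduce top mod 5: now compute (1/5).
Reached (1/5) = 1. Collecting the sign flips along the way, the symbol is +1.

1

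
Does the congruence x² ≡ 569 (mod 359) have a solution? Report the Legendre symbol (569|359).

-1

First reduce: 569 ≡ 210 (mod 359).
Pull out 2: since 359 ≡ 7 (mod 8), (2/359) = +1.
Reciprocity: 105 ≡ 1 and 359 ≡ 3 (mod 4), so (105/359) = +(359/105).
Reduce top mod 105: now compute (44/105).
Pull out 2^2: since 105 ≡ 1 (mod 8), (2/105) = +1, so (2/105)^2 = +1.
Reciprocity: 11 ≡ 3 and 105 ≡ 1 (mod 4), so (11/105) = +(105/11).
Reduce top mod 11: now compute (6/11).
Pull out 2: since 11 ≡ 3 (mod 8), (2/11) = -1.
Reciprocity: 3 ≡ 3 and 11 ≡ 3 (mod 4), so (3/11) = −(11/3).
Reduce top mod 3: now compute (2/3).
Pull out 2: since 3 ≡ 3 (mod 8), (2/3) = -1.
Reached (1/3) = 1. Collecting the sign flips along the way, the symbol is -1.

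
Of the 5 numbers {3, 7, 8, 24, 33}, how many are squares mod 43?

1

(3/43) = -1 → non-residue.
(7/43) = -1 → non-residue.
(8/43) = -1 → non-residue.
(24/43) = +1 → QR.
(33/43) = -1 → non-residue.
Total quadratic residues among the 5: 1.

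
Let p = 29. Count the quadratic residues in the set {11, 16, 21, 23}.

(11/29) = -1 → non-residue.
(16/29) = +1 → QR.
(21/29) = -1 → non-residue.
(23/29) = +1 → QR.
Total quadratic residues among the 4: 2.

2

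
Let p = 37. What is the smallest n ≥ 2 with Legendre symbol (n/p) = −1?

2

(2/37) = −1, so 2 is the smallest positive non-residue mod 37.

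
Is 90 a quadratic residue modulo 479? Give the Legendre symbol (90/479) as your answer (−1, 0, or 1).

1

Euler's criterion: (90/479) ≡ 90^239 (mod 479).
90^2 ≡ 436 (mod 479)
90^4 ≡ 412 (mod 479)
90^8 ≡ 178 (mod 479)
90^16 ≡ 70 (mod 479)
90^32 ≡ 110 (mod 479)
90^64 ≡ 125 (mod 479)
90^128 ≡ 297 (mod 479)
90^239 = 90^(128+64+32+8+4+2+1) ≡ 1 (mod 479).
Result is 1, so (90/479) = 1.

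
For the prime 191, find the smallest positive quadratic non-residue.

(2/191) = +1, so 2 is a residue.
(3/191) = +1, so 3 is a residue.
(4/191) = +1, so 4 is a residue.
(5/191) = +1, so 5 is a residue.
(6/191) = +1, so 6 is a residue.
(7/191) = −1, so 7 is the smallest positive non-residue mod 191.

7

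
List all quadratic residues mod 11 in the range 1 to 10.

Square k = 1,…,5 (k and 11−k give the same square):
1²=1, 2²=4, 3²=9, 4²≡5, 5²≡3 (mod 11).
So the quadratic residues mod 11 are {1, 3, 4, 5, 9}.

1,3,4,5,9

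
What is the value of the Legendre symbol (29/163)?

Euler's criterion: (29/163) ≡ 29^81 (mod 163).
29^2 ≡ 26 (mod 163)
29^4 ≡ 24 (mod 163)
29^8 ≡ 87 (mod 163)
29^16 ≡ 71 (mod 163)
29^32 ≡ 151 (mod 163)
29^64 ≡ 144 (mod 163)
29^81 = 29^(64+16+1) ≡ 162 (mod 163).
Result is 162 ≡ −1, so (29/163) = −1.

-1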